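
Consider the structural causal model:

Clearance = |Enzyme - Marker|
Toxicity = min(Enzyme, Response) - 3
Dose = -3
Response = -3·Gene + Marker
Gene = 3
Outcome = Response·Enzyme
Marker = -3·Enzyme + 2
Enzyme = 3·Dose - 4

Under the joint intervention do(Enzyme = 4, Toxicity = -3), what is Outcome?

Setting Enzyme = 4, Toxicity = -3 by intervention discards those variables' equations.
Marker = -3·Enzyme + 2  [with Enzyme=4]  = -10
Response = -3·Gene + Marker  [with Gene=3, Marker=-10]  = -19
Outcome = Response·Enzyme  [with Response=-19, Enzyme=4]  = -76

-76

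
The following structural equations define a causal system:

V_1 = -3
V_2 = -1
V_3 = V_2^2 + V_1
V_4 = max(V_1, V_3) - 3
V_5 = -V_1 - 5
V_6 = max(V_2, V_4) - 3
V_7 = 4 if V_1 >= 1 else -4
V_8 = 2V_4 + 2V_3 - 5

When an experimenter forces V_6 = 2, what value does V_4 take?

do(V_6=2) replaces the equation V_6 = max(V_2, V_4) - 3 with the constant V_6 = 2.
No directed path runs from V_6 to V_4, so V_4 keeps its natural value.
V_3 = V_2^2 + V_1  [with V_2=-1, V_1=-3]  = -2
V_4 = max(V_1, V_3) - 3  [with V_1=-3, V_3=-2]  = -5

-5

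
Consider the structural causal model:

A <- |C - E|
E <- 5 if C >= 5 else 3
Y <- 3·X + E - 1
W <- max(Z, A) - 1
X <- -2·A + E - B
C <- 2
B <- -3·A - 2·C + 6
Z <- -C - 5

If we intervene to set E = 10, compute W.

7

do(E=10) replaces the equation E <- 5 if C >= 5 else 3 with the constant E = 10.
A = |C - E|  [with C=2, E=10]  = 8
Z = -C - 5  [with C=2]  = -7
W = max(Z, A) - 1  [with Z=-7, A=8]  = 7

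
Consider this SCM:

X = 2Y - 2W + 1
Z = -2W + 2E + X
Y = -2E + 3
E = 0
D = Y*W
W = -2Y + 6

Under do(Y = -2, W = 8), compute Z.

Under do(Y = -2, W = 8), each intervened variable's structural equation is replaced by its fixed value.
X = 2Y - 2W + 1  [with Y=-2, W=8]  = -19
Z = -2W + 2E + X  [with W=8, E=0, X=-19]  = -35

-35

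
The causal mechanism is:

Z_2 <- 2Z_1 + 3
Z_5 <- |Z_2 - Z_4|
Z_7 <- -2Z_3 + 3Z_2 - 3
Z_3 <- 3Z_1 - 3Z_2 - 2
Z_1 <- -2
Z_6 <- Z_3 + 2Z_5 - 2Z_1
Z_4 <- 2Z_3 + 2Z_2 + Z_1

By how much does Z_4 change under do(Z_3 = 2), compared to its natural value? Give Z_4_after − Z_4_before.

The intervention breaks the incoming arrows to Z_3: Z_3 <- 3Z_1 - 3Z_2 - 2 no longer applies, and Z_3 = 2.
Z_2 = 2Z_1 + 3  [with Z_1=-2]  = -1
Z_4 = 2Z_3 + 2Z_2 + Z_1  [with Z_3=2, Z_2=-1, Z_1=-2]  = 0
Without intervention: Z_2 = 2Z_1 + 3  [with Z_1=-2]  = -1; Z_3 = 3Z_1 - 3Z_2 - 2  [with Z_1=-2, Z_2=-1]  = -5; Z_4 = 2Z_3 + 2Z_2 + Z_1  [with Z_3=-5, Z_2=-1, Z_1=-2]  = -14.
Change = 0 − (-14) = 14.

14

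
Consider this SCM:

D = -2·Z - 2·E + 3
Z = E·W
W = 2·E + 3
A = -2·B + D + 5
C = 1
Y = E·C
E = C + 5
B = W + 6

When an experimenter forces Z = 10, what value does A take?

do(Z=10) replaces the equation Z = E·W with the constant Z = 10.
E = C + 5  [with C=1]  = 6
W = 2·E + 3  [with E=6]  = 15
D = -2·Z - 2·E + 3  [with Z=10, E=6]  = -29
B = W + 6  [with W=15]  = 21
A = -2·B + D + 5  [with B=21, D=-29]  = -66

-66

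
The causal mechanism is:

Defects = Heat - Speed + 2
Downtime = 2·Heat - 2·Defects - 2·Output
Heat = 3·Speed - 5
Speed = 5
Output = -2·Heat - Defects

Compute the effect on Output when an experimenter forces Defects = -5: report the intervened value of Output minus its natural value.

12

The intervention breaks the incoming arrows to Defects: Defects = Heat - Speed + 2 no longer applies, and Defects = -5.
Heat = 3·Speed - 5  [with Speed=5]  = 10
Output = -2·Heat - Defects  [with Heat=10, Defects=-5]  = -15
Without intervention: Heat = 3·Speed - 5  [with Speed=5]  = 10; Defects = Heat - Speed + 2  [with Heat=10, Speed=5]  = 7; Output = -2·Heat - Defects  [with Heat=10, Defects=7]  = -27.
Change = -15 − (-27) = 12.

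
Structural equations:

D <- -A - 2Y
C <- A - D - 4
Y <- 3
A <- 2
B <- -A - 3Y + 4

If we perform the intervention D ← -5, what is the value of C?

The intervention breaks the incoming arrows to D: D <- -A - 2Y no longer applies, and D = -5.
C = A - D - 4  [with A=2, D=-5]  = 3

3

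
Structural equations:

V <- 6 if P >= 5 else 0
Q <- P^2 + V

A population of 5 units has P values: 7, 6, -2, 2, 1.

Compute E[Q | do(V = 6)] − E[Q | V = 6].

The intervention sets V=6 in all 5 units regardless of P. Recomputing Q per unit gives 55, 42, 10, 10, 7; average 24.8.
E[Q|V=6] averages over only the 2 units with V=6 (P = 7, 6): Q = 55, 42, mean 48.5.
Difference = 24.8 − 48.5 = -23.7.

-23.7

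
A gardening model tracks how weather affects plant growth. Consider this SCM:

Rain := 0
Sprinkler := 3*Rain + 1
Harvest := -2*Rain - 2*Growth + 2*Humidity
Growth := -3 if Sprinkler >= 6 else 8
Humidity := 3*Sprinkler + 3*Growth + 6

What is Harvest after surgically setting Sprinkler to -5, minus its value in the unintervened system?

-36

do(Sprinkler=-5) replaces the equation Sprinkler := 3*Rain + 1 with the constant Sprinkler = -5.
Growth = -3 if Sprinkler >= 6 else 8  [with Sprinkler=-5]  = 8
Humidity = 3*Sprinkler + 3*Growth + 6  [with Sprinkler=-5, Growth=8]  = 15
Harvest = -2*Rain - 2*Growth + 2*Humidity  [with Rain=0, Growth=8, Humidity=15]  = 14
Without intervention: Sprinkler = 3*Rain + 1  [with Rain=0]  = 1; Growth = -3 if Sprinkler >= 6 else 8  [with Sprinkler=1]  = 8; Humidity = 3*Sprinkler + 3*Growth + 6  [with Sprinkler=1, Growth=8]  = 33; Harvest = -2*Rain - 2*Growth + 2*Humidity  [with Rain=0, Growth=8, Humidity=33]  = 50.
Change = 14 − 50 = -36.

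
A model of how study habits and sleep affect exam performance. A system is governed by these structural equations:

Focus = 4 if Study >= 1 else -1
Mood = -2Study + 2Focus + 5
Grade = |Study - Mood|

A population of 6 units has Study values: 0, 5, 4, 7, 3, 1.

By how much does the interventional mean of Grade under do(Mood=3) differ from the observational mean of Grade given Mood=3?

-0.5

Under do(Mood=3), Mood's equation is replaced by Mood=3 for every unit. Per-unit Grade: 3, 2, 1, 4, 0, 2. Mean = 2.
Observing Mood=3 restricts to units where Mood's equation naturally yields 3: Study ∈ {0, 5}. In that subpopulation Grade = 3, 2, mean 2.5.
Difference = 2 − 2.5 = -0.5.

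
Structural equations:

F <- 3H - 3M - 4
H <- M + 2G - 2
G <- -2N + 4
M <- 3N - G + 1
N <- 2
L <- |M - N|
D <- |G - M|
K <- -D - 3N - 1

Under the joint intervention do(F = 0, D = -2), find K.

-5

The joint intervention fixes F = 0, D = -2, removing each variable's own equation.
K = -D - 3N - 1  [with D=-2, N=2]  = -5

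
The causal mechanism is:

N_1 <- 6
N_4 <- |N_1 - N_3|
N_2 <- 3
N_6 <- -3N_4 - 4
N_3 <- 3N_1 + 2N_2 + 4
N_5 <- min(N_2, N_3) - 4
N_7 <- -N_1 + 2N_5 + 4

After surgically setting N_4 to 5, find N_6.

-19

Under do(N_4=5), the mechanism N_4 <- |N_1 - N_3| is discarded; N_4 is fixed at 5.
N_6 = -3N_4 - 4  [with N_4=5]  = -19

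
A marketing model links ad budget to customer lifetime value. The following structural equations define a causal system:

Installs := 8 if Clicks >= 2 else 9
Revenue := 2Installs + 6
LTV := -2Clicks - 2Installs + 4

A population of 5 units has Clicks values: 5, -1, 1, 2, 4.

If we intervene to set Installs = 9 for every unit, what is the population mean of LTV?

-18.4

Under do(Installs=9), Installs's equation is replaced by Installs=9 for every unit. Per-unit LTV: -24, -12, -16, -18, -22. Mean = -18.4.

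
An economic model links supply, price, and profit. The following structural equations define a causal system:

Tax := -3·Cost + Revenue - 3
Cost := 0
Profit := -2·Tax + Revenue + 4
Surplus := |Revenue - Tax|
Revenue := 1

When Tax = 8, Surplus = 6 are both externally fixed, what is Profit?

-11

The joint intervention fixes Tax = 8, Surplus = 6, removing each variable's own equation.
Profit = -2·Tax + Revenue + 4  [with Tax=8, Revenue=1]  = -11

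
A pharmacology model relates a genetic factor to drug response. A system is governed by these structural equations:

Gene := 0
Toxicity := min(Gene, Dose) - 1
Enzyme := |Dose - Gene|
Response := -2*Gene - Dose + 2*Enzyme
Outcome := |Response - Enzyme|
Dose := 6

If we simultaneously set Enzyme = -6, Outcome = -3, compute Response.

Setting Enzyme = -6, Outcome = -3 by intervention discards those variables' equations.
Response = -2*Gene - Dose + 2*Enzyme  [with Gene=0, Dose=6, Enzyme=-6]  = -18

-18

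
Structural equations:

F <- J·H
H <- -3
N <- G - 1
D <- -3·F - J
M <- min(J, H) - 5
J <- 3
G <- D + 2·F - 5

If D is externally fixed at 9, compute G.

The intervention breaks the incoming arrows to D: D <- -3·F - J no longer applies, and D = 9.
F = J·H  [with J=3, H=-3]  = -9
G = D + 2·F - 5  [with D=9, F=-9]  = -14

-14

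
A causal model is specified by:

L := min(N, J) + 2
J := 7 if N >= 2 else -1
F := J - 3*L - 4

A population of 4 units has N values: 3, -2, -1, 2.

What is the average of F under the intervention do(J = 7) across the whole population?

Under do(J=7), J's equation is replaced by J=7 for every unit. Per-unit F: -12, 3, 0, -9. Mean = -4.5.

-4.5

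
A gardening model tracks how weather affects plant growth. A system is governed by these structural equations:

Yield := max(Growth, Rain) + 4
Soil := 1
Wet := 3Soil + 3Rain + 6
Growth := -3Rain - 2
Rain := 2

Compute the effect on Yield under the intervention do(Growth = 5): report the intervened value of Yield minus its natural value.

3

Intervening sets Growth = 5 and removes its equation (Growth := -3Rain - 2).
Yield = max(Growth, Rain) + 4  [with Growth=5, Rain=2]  = 9
Without intervention: Growth = -3Rain - 2  [with Rain=2]  = -8; Yield = max(Growth, Rain) + 4  [with Growth=-8, Rain=2]  = 6.
Change = 9 − 6 = 3.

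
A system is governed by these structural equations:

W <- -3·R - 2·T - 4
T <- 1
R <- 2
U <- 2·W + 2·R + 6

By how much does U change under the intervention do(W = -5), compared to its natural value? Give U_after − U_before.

14

The intervention breaks the incoming arrows to W: W <- -3·R - 2·T - 4 no longer applies, and W = -5.
U = 2·W + 2·R + 6  [with W=-5, R=2]  = 0
Without intervention: W = -3·R - 2·T - 4  [with R=2, T=1]  = -12; U = 2·W + 2·R + 6  [with W=-12, R=2]  = -14.
Change = 0 − (-14) = 14.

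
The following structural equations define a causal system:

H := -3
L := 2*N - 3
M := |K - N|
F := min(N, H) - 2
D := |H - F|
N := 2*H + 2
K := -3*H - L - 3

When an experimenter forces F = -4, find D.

1

Intervening sets F = -4 and removes its equation (F := min(N, H) - 2).
D = |H - F|  [with H=-3, F=-4]  = 1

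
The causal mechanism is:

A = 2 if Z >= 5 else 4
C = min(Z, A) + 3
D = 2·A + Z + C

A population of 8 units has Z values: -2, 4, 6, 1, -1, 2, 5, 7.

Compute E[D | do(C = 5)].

14.25

Under do(C=5), C's equation is replaced by C=5 for every unit. Per-unit D: 11, 17, 15, 14, 12, 15, 14, 16. Mean = 14.25.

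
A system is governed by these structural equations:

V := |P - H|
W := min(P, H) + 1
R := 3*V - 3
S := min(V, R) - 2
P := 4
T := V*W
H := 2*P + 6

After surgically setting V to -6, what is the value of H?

Under do(V=-6), the mechanism V := |P - H| is discarded; V is fixed at -6.
Since H is not a descendant of the intervened variable, it is unaffected.
H = 2*P + 6  [with P=4]  = 14

14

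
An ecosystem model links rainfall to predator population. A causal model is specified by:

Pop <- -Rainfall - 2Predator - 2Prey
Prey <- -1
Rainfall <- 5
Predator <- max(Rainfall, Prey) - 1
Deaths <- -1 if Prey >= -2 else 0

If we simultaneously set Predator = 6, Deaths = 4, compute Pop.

-15

Setting Predator = 6, Deaths = 4 by intervention discards those variables' equations.
Pop = -Rainfall - 2Predator - 2Prey  [with Rainfall=5, Predator=6, Prey=-1]  = -15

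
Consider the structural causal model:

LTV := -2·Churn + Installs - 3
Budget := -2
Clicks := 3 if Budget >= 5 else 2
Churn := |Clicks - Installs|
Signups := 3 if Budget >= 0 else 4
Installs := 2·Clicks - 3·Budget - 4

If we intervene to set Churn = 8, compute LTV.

-13

The intervention breaks the incoming arrows to Churn: Churn := |Clicks - Installs| no longer applies, and Churn = 8.
Clicks = 3 if Budget >= 5 else 2  [with Budget=-2]  = 2
Installs = 2·Clicks - 3·Budget - 4  [with Clicks=2, Budget=-2]  = 6
LTV = -2·Churn + Installs - 3  [with Churn=8, Installs=6]  = -13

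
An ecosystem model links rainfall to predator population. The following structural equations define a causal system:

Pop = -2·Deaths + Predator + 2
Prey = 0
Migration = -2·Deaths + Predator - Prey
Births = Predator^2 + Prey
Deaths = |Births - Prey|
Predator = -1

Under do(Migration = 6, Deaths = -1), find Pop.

Setting Migration = 6, Deaths = -1 by intervention discards those variables' equations.
Pop = -2·Deaths + Predator + 2  [with Deaths=-1, Predator=-1]  = 3

3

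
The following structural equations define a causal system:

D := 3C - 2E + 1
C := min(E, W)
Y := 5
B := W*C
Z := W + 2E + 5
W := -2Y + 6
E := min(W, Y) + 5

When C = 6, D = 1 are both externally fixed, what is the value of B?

The joint intervention fixes C = 6, D = 1, removing each variable's own equation.
W = -2Y + 6  [with Y=5]  = -4
B = W*C  [with W=-4, C=6]  = -24

-24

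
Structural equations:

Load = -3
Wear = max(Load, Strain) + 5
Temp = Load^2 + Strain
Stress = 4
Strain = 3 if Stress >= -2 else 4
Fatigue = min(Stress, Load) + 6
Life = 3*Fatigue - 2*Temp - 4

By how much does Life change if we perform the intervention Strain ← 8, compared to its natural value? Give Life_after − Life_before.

The intervention breaks the incoming arrows to Strain: Strain = 3 if Stress >= -2 else 4 no longer applies, and Strain = 8.
Temp = Load^2 + Strain  [with Load=-3, Strain=8]  = 17
Fatigue = min(Stress, Load) + 6  [with Stress=4, Load=-3]  = 3
Life = 3*Fatigue - 2*Temp - 4  [with Fatigue=3, Temp=17]  = -29
Without intervention: Strain = 3 if Stress >= -2 else 4  [with Stress=4]  = 3; Temp = Load^2 + Strain  [with Load=-3, Strain=3]  = 12; Fatigue = min(Stress, Load) + 6  [with Stress=4, Load=-3]  = 3; Life = 3*Fatigue - 2*Temp - 4  [with Fatigue=3, Temp=12]  = -19.
Change = -29 − (-19) = -10.

-10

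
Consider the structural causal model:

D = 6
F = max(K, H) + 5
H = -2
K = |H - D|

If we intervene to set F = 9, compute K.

8

Under do(F=9), the mechanism F = max(K, H) + 5 is discarded; F is fixed at 9.
Since K is not a descendant of the intervened variable, it is unaffected.
K = |H - D|  [with H=-2, D=6]  = 8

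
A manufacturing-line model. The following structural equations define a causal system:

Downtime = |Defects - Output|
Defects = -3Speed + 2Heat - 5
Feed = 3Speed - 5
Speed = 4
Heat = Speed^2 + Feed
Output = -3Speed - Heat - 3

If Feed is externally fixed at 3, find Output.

-34

do(Feed=3) replaces the equation Feed = 3Speed - 5 with the constant Feed = 3.
Heat = Speed^2 + Feed  [with Speed=4, Feed=3]  = 19
Output = -3Speed - Heat - 3  [with Speed=4, Heat=19]  = -34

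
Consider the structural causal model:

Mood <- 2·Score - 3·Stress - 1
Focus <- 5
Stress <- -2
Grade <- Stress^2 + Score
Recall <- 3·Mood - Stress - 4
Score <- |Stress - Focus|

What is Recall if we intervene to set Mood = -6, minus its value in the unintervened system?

Intervening sets Mood = -6 and removes its equation (Mood <- 2·Score - 3·Stress - 1).
Recall = 3·Mood - Stress - 4  [with Mood=-6, Stress=-2]  = -20
Without intervention: Score = |Stress - Focus|  [with Stress=-2, Focus=5]  = 7; Mood = 2·Score - 3·Stress - 1  [with Score=7, Stress=-2]  = 19; Recall = 3·Mood - Stress - 4  [with Mood=19, Stress=-2]  = 55.
Change = -20 − 55 = -75.

-75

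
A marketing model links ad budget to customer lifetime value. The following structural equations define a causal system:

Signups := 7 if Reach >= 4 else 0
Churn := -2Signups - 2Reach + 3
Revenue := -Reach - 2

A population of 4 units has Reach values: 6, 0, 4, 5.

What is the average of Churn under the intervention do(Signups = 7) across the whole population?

Under do(Signups=7), Signups's equation is replaced by Signups=7 for every unit. Per-unit Churn: -23, -11, -19, -21. Mean = -18.5.

-18.5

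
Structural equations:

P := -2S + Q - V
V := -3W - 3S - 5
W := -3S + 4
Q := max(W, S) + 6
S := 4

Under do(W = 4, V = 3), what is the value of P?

-1

Setting W = 4, V = 3 by intervention discards those variables' equations.
Q = max(W, S) + 6  [with W=4, S=4]  = 10
P = -2S + Q - V  [with S=4, Q=10, V=3]  = -1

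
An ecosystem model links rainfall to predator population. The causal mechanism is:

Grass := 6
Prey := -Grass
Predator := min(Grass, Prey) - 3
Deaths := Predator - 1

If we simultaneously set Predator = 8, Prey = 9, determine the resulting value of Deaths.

The joint intervention fixes Predator = 8, Prey = 9, removing each variable's own equation.
Deaths = Predator - 1  [with Predator=8]  = 7

7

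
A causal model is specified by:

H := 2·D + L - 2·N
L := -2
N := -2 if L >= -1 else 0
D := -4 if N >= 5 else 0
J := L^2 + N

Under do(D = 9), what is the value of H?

The intervention breaks the incoming arrows to D: D := -4 if N >= 5 else 0 no longer applies, and D = 9.
N = -2 if L >= -1 else 0  [with L=-2]  = 0
H = 2·D + L - 2·N  [with D=9, L=-2, N=0]  = 16

16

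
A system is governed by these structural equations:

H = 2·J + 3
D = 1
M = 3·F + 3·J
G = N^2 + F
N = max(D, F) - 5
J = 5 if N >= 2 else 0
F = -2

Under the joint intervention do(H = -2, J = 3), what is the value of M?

3

Under do(H = -2, J = 3), each intervened variable's structural equation is replaced by its fixed value.
M = 3·F + 3·J  [with F=-2, J=3]  = 3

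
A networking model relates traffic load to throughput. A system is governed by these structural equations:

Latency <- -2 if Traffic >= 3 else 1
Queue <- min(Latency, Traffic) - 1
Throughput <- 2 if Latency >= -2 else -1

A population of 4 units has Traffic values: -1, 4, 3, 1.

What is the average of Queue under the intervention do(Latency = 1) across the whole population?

Under do(Latency=1), Latency's equation is replaced by Latency=1 for every unit. Per-unit Queue: -2, 0, 0, 0. Mean = -0.5.

-0.5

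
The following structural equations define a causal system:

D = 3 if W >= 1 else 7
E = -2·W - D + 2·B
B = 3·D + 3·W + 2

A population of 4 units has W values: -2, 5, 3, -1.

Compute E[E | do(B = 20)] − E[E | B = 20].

do(B=20) breaks B's dependence on W. With B=20 fixed, E across the units is 37, 27, 31, 35, mean 32.5.
Conditioning on B=20 selects the 2 unit(s) with W ∈ {3, -1}. Their E values: 31, 35. Mean = 33.
Difference = 32.5 − 33 = -0.5.

-0.5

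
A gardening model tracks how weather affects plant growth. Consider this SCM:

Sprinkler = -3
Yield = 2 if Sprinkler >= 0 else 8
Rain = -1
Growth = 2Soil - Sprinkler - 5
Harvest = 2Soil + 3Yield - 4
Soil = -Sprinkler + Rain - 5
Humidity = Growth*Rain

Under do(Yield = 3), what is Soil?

do(Yield=3) replaces the equation Yield = 2 if Sprinkler >= 0 else 8 with the constant Yield = 3.
Soil is not downstream of the intervention, so its value is determined by the original equations.
Soil = -Sprinkler + Rain - 5  [with Sprinkler=-3, Rain=-1]  = -3

-3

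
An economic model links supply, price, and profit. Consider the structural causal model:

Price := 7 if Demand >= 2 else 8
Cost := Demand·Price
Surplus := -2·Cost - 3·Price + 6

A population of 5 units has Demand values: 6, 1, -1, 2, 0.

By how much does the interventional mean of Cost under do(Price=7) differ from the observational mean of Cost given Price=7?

Every unit gets Price=7 under the intervention. Cost values become 42, 7, -7, 14, 0; E[Cost|do(Price=7)] = 11.2.
Conditioning on Price=7 selects the 2 unit(s) with Demand ∈ {6, 2}. Their Cost values: 42, 14. Mean = 28.
Difference = 11.2 − 28 = -16.8.

-16.8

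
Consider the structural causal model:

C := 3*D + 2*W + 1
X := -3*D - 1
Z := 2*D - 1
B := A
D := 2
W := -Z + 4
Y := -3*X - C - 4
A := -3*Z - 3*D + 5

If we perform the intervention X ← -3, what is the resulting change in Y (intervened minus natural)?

Intervening sets X = -3 and removes its equation (X := -3*D - 1).
Z = 2*D - 1  [with D=2]  = 3
W = -Z + 4  [with Z=3]  = 1
C = 3*D + 2*W + 1  [with D=2, W=1]  = 9
Y = -3*X - C - 4  [with X=-3, C=9]  = -4
Without intervention: Z = 2*D - 1  [with D=2]  = 3; W = -Z + 4  [with Z=3]  = 1; C = 3*D + 2*W + 1  [with D=2, W=1]  = 9; X = -3*D - 1  [with D=2]  = -7; Y = -3*X - C - 4  [with X=-7, C=9]  = 8.
Change = -4 − 8 = -12.

-12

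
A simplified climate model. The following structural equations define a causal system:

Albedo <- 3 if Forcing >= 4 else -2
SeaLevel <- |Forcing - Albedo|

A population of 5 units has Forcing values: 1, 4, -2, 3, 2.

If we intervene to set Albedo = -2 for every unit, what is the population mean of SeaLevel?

do(Albedo=-2) breaks Albedo's dependence on Forcing. With Albedo=-2 fixed, SeaLevel across the units is 3, 6, 0, 5, 4, mean 3.6.

3.6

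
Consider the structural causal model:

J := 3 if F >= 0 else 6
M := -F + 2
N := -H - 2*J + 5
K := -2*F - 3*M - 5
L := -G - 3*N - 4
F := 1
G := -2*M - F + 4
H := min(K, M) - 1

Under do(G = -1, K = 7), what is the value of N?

-1

Under do(G = -1, K = 7), each intervened variable's structural equation is replaced by its fixed value.
J = 3 if F >= 0 else 6  [with F=1]  = 3
M = -F + 2  [with F=1]  = 1
H = min(K, M) - 1  [with K=7, M=1]  = 0
N = -H - 2*J + 5  [with H=0, J=3]  = -1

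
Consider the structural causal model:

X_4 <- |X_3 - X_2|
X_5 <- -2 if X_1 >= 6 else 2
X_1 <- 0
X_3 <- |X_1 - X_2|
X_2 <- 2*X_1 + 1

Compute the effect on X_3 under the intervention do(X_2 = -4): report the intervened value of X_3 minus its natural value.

The intervention breaks the incoming arrows to X_2: X_2 <- 2*X_1 + 1 no longer applies, and X_2 = -4.
X_3 = |X_1 - X_2|  [with X_1=0, X_2=-4]  = 4
Without intervention: X_2 = 2*X_1 + 1  [with X_1=0]  = 1; X_3 = |X_1 - X_2|  [with X_1=0, X_2=1]  = 1.
Change = 4 − 1 = 3.

3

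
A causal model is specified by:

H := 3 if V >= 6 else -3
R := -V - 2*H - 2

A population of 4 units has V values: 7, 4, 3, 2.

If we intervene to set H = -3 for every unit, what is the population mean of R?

The intervention sets H=-3 in all 4 units regardless of V. Recomputing R per unit gives -3, 0, 1, 2; average 0.

0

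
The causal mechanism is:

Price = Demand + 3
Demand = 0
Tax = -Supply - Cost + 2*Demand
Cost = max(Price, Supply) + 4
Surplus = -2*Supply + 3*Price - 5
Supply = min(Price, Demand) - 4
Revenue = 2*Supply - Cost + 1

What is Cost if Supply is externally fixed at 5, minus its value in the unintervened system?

2

The intervention breaks the incoming arrows to Supply: Supply = min(Price, Demand) - 4 no longer applies, and Supply = 5.
Price = Demand + 3  [with Demand=0]  = 3
Cost = max(Price, Supply) + 4  [with Price=3, Supply=5]  = 9
Without intervention: Price = Demand + 3  [with Demand=0]  = 3; Supply = min(Price, Demand) - 4  [with Price=3, Demand=0]  = -4; Cost = max(Price, Supply) + 4  [with Price=3, Supply=-4]  = 7.
Change = 9 − 7 = 2.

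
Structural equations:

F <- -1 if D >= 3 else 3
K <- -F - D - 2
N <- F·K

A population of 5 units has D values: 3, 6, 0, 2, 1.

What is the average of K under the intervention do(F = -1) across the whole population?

-3.4

do(F=-1) breaks F's dependence on D. With F=-1 fixed, K across the units is -4, -7, -1, -3, -2, mean -3.4.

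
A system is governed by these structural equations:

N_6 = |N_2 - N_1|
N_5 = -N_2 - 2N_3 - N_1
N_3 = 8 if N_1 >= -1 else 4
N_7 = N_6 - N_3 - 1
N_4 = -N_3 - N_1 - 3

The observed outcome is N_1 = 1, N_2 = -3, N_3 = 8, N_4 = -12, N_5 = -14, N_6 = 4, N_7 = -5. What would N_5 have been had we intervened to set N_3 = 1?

0

do(N_3=1) replaces the equation N_3 = 8 if N_1 >= -1 else 4 with the constant N_3 = 1.
N_5 = -N_2 - 2N_3 - N_1  [with N_2=-3, N_3=1, N_1=1]  = 0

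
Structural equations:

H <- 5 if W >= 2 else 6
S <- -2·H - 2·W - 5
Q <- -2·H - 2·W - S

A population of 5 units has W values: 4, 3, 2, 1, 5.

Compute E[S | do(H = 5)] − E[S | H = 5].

Under do(H=5), H's equation is replaced by H=5 for every unit. Per-unit S: -23, -21, -19, -17, -25. Mean = -21.
Conditioning on H=5 selects the 4 unit(s) with W ∈ {4, 3, 2, 5}. Their S values: -23, -21, -19, -25. Mean = -22.
Difference = -21 − (-22) = 1.

1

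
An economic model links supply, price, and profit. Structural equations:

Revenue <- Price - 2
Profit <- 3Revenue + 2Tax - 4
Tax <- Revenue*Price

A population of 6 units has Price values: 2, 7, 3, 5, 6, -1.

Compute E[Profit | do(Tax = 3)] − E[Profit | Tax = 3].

Every unit gets Tax=3 under the intervention. Profit values become 2, 17, 5, 11, 14, -7; E[Profit|do(Tax=3)] = 7.
Conditioning on Tax=3 selects the 2 unit(s) with Price ∈ {3, -1}. Their Profit values: 5, -7. Mean = -1.
Difference = 7 − (-1) = 8.

8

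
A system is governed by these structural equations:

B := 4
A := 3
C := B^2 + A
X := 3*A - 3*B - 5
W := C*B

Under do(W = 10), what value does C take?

19

do(W=10) replaces the equation W := C*B with the constant W = 10.
C is not downstream of the intervention, so its value is determined by the original equations.
C = B^2 + A  [with B=4, A=3]  = 19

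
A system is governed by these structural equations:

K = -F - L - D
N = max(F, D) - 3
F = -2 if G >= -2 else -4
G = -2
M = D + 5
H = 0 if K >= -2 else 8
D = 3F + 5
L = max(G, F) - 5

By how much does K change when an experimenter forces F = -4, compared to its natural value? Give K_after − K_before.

do(F=-4) replaces the equation F = -2 if G >= -2 else -4 with the constant F = -4.
L = max(G, F) - 5  [with G=-2, F=-4]  = -7
D = 3F + 5  [with F=-4]  = -7
K = -F - L - D  [with F=-4, L=-7, D=-7]  = 18
Without intervention: F = -2 if G >= -2 else -4  [with G=-2]  = -2; L = max(G, F) - 5  [with G=-2, F=-2]  = -7; D = 3F + 5  [with F=-2]  = -1; K = -F - L - D  [with F=-2, L=-7, D=-1]  = 10.
Change = 18 − 10 = 8.

8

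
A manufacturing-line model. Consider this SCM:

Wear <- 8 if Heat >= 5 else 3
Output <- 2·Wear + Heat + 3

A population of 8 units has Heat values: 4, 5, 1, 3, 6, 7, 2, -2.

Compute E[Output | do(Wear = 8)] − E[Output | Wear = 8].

Under do(Wear=8), Wear's equation is replaced by Wear=8 for every unit. Per-unit Output: 23, 24, 20, 22, 25, 26, 21, 17. Mean = 22.25.
E[Output|Wear=8] averages over only the 3 units with Wear=8 (Heat = 5, 6, 7): Output = 24, 25, 26, mean 25.
Difference = 22.25 − 25 = -2.75.

-2.75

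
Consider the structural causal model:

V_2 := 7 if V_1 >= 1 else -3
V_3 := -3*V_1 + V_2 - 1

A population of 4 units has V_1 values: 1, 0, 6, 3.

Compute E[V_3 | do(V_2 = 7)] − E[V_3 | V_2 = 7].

The intervention sets V_2=7 in all 4 units regardless of V_1. Recomputing V_3 per unit gives 3, 6, -12, -3; average -1.5.
Observing V_2=7 restricts to units where V_2's equation naturally yields 7: V_1 ∈ {1, 6, 3}. In that subpopulation V_3 = 3, -12, -3, mean -4.
Difference = -1.5 − (-4) = 2.5.

2.5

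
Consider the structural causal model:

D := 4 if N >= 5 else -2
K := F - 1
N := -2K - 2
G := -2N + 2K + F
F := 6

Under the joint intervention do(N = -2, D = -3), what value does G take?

The joint intervention fixes N = -2, D = -3, removing each variable's own equation.
K = F - 1  [with F=6]  = 5
G = -2N + 2K + F  [with N=-2, K=5, F=6]  = 20

20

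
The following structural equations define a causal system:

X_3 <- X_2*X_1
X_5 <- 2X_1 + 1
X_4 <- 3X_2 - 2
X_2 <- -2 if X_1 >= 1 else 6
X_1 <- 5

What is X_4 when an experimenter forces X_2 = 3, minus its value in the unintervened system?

Under do(X_2=3), the mechanism X_2 <- -2 if X_1 >= 1 else 6 is discarded; X_2 is fixed at 3.
X_4 = 3X_2 - 2  [with X_2=3]  = 7
Without intervention: X_2 = -2 if X_1 >= 1 else 6  [with X_1=5]  = -2; X_4 = 3X_2 - 2  [with X_2=-2]  = -8.
Change = 7 − (-8) = 15.

15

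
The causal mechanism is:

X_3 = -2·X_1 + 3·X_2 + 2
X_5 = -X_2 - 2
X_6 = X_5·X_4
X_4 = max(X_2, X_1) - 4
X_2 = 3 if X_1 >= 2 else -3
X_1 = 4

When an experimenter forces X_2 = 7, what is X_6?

-27

Under do(X_2=7), the mechanism X_2 = 3 if X_1 >= 2 else -3 is discarded; X_2 is fixed at 7.
X_4 = max(X_2, X_1) - 4  [with X_2=7, X_1=4]  = 3
X_5 = -X_2 - 2  [with X_2=7]  = -9
X_6 = X_5·X_4  [with X_5=-9, X_4=3]  = -27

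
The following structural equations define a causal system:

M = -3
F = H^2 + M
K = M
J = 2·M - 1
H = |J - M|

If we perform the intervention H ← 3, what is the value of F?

6

The intervention breaks the incoming arrows to H: H = |J - M| no longer applies, and H = 3.
F = H^2 + M  [with H=3, M=-3]  = 6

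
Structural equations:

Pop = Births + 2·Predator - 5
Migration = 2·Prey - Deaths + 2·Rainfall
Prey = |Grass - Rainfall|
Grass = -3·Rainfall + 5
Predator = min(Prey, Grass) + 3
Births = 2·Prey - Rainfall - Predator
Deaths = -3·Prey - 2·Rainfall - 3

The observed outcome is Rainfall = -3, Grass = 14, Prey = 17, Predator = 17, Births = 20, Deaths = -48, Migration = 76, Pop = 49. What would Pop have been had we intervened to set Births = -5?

24

do(Births=-5) replaces the equation Births = 2·Prey - Rainfall - Predator with the constant Births = -5.
Grass = -3·Rainfall + 5  [with Rainfall=-3]  = 14
Prey = |Grass - Rainfall|  [with Grass=14, Rainfall=-3]  = 17
Predator = min(Prey, Grass) + 3  [with Prey=17, Grass=14]  = 17
Pop = Births + 2·Predator - 5  [with Births=-5, Predator=17]  = 24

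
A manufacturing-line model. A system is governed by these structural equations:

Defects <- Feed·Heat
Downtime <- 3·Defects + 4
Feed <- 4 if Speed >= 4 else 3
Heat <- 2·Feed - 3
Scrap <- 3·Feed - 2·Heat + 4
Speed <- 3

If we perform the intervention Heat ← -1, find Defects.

The intervention breaks the incoming arrows to Heat: Heat <- 2·Feed - 3 no longer applies, and Heat = -1.
Feed = 4 if Speed >= 4 else 3  [with Speed=3]  = 3
Defects = Feed·Heat  [with Feed=3, Heat=-1]  = -3

-3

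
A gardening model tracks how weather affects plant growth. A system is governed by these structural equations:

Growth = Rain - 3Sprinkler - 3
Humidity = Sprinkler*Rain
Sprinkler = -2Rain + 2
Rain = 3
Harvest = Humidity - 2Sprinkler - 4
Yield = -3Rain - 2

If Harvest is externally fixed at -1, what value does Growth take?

do(Harvest=-1) replaces the equation Harvest = Humidity - 2Sprinkler - 4 with the constant Harvest = -1.
Growth is not downstream of the intervention, so its value is determined by the original equations.
Sprinkler = -2Rain + 2  [with Rain=3]  = -4
Growth = Rain - 3Sprinkler - 3  [with Rain=3, Sprinkler=-4]  = 12

12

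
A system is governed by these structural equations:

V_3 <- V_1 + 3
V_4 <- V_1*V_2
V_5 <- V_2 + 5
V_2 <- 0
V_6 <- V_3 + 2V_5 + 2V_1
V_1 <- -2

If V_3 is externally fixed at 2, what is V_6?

8

The intervention breaks the incoming arrows to V_3: V_3 <- V_1 + 3 no longer applies, and V_3 = 2.
V_5 = V_2 + 5  [with V_2=0]  = 5
V_6 = V_3 + 2V_5 + 2V_1  [with V_3=2, V_5=5, V_1=-2]  = 8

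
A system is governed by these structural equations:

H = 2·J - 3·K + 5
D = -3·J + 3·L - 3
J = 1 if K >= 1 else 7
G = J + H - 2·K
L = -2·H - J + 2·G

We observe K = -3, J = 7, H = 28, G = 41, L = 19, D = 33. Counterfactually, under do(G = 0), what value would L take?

Intervening sets G = 0 and removes its equation (G = J + H - 2·K).
J = 1 if K >= 1 else 7  [with K=-3]  = 7
H = 2·J - 3·K + 5  [with J=7, K=-3]  = 28
L = -2·H - J + 2·G  [with H=28, J=7, G=0]  = -63

-63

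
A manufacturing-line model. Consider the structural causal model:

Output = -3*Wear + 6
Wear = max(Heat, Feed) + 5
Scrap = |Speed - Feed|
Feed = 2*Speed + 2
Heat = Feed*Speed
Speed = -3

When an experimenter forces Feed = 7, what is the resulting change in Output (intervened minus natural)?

Under do(Feed=7), the mechanism Feed = 2*Speed + 2 is discarded; Feed is fixed at 7.
Heat = Feed*Speed  [with Feed=7, Speed=-3]  = -21
Wear = max(Heat, Feed) + 5  [with Heat=-21, Feed=7]  = 12
Output = -3*Wear + 6  [with Wear=12]  = -30
Without intervention: Feed = 2*Speed + 2  [with Speed=-3]  = -4; Heat = Feed*Speed  [with Feed=-4, Speed=-3]  = 12; Wear = max(Heat, Feed) + 5  [with Heat=12, Feed=-4]  = 17; Output = -3*Wear + 6  [with Wear=17]  = -45.
Change = -30 − (-45) = 15.

15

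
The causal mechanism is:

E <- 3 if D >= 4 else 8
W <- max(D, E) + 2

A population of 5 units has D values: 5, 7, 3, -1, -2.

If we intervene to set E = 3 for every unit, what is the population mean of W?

6.2

The intervention sets E=3 in all 5 units regardless of D. Recomputing W per unit gives 7, 9, 5, 5, 5; average 6.2.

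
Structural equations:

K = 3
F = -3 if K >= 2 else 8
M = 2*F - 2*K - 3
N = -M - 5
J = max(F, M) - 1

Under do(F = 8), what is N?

-12

Under do(F=8), the mechanism F = -3 if K >= 2 else 8 is discarded; F is fixed at 8.
M = 2*F - 2*K - 3  [with F=8, K=3]  = 7
N = -M - 5  [with M=7]  = -12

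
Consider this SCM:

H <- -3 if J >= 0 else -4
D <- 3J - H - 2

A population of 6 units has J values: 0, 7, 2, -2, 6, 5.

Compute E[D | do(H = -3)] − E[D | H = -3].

-3

do(H=-3) breaks H's dependence on J. With H=-3 fixed, D across the units is 1, 22, 7, -5, 19, 16, mean 10.
Conditioning on H=-3 selects the 5 unit(s) with J ∈ {0, 7, 2, 6, 5}. Their D values: 1, 22, 7, 19, 16. Mean = 13.
Difference = 10 − 13 = -3.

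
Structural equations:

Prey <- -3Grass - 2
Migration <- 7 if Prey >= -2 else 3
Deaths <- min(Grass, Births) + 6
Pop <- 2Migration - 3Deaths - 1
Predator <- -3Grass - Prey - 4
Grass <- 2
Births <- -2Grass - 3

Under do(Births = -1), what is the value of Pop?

-10

The intervention breaks the incoming arrows to Births: Births <- -2Grass - 3 no longer applies, and Births = -1.
Prey = -3Grass - 2  [with Grass=2]  = -8
Deaths = min(Grass, Births) + 6  [with Grass=2, Births=-1]  = 5
Migration = 7 if Prey >= -2 else 3  [with Prey=-8]  = 3
Pop = 2Migration - 3Deaths - 1  [with Migration=3, Deaths=5]  = -10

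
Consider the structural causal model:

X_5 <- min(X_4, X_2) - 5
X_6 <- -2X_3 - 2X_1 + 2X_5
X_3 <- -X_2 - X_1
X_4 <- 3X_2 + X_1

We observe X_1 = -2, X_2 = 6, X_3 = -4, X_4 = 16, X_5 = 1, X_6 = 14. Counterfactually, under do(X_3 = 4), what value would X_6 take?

The intervention breaks the incoming arrows to X_3: X_3 <- -X_2 - X_1 no longer applies, and X_3 = 4.
X_4 = 3X_2 + X_1  [with X_2=6, X_1=-2]  = 16
X_5 = min(X_4, X_2) - 5  [with X_4=16, X_2=6]  = 1
X_6 = -2X_3 - 2X_1 + 2X_5  [with X_3=4, X_1=-2, X_5=1]  = -2

-2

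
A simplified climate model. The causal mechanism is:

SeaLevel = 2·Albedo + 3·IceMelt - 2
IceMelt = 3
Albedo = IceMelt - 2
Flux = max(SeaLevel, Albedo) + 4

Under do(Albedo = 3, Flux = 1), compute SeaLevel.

13

The joint intervention fixes Albedo = 3, Flux = 1, removing each variable's own equation.
SeaLevel = 2·Albedo + 3·IceMelt - 2  [with Albedo=3, IceMelt=3]  = 13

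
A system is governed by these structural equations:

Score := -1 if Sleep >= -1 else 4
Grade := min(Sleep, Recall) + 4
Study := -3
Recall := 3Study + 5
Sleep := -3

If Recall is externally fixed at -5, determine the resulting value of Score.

Under do(Recall=-5), the mechanism Recall := 3Study + 5 is discarded; Recall is fixed at -5.
Since Score is not a descendant of the intervened variable, it is unaffected.
Score = -1 if Sleep >= -1 else 4  [with Sleep=-3]  = 4

4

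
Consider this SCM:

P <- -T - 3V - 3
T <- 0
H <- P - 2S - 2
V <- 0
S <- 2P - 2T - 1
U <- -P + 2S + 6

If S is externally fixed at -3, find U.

3

Under do(S=-3), the mechanism S <- 2P - 2T - 1 is discarded; S is fixed at -3.
P = -T - 3V - 3  [with T=0, V=0]  = -3
U = -P + 2S + 6  [with P=-3, S=-3]  = 3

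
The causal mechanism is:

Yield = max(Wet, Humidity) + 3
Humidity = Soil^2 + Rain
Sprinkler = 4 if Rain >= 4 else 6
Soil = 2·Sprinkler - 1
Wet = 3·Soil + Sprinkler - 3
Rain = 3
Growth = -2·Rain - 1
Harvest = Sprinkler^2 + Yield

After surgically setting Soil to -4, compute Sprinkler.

6

Under do(Soil=-4), the mechanism Soil = 2·Sprinkler - 1 is discarded; Soil is fixed at -4.
Since Sprinkler is not a descendant of the intervened variable, it is unaffected.
Sprinkler = 4 if Rain >= 4 else 6  [with Rain=3]  = 6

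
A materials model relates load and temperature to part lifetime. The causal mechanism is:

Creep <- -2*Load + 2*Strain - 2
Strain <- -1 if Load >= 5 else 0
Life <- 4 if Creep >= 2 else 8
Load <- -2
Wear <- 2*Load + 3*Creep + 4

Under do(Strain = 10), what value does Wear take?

66

Under do(Strain=10), the mechanism Strain <- -1 if Load >= 5 else 0 is discarded; Strain is fixed at 10.
Creep = -2*Load + 2*Strain - 2  [with Load=-2, Strain=10]  = 22
Wear = 2*Load + 3*Creep + 4  [with Load=-2, Creep=22]  = 66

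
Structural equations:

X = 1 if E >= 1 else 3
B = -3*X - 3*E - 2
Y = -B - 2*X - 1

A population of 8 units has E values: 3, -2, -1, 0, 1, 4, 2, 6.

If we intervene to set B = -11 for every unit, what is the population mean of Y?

do(B=-11) breaks B's dependence on E. With B=-11 fixed, Y across the units is 8, 4, 4, 4, 8, 8, 8, 8, mean 6.5.

6.5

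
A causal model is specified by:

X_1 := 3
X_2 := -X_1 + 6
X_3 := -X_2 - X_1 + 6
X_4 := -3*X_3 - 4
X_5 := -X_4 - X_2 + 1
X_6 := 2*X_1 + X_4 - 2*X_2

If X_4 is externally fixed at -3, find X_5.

Intervening sets X_4 = -3 and removes its equation (X_4 := -3*X_3 - 4).
X_2 = -X_1 + 6  [with X_1=3]  = 3
X_5 = -X_4 - X_2 + 1  [with X_4=-3, X_2=3]  = 1

1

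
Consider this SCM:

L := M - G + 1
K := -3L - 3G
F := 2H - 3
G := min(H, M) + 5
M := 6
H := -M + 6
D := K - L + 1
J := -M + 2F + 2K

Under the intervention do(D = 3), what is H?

Under do(D=3), the mechanism D := K - L + 1 is discarded; D is fixed at 3.
H is not downstream of the intervention, so its value is determined by the original equations.
H = -M + 6  [with M=6]  = 0

0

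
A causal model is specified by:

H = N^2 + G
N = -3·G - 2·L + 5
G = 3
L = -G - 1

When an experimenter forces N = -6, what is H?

The intervention breaks the incoming arrows to N: N = -3·G - 2·L + 5 no longer applies, and N = -6.
H = N^2 + G  [with N=-6, G=3]  = 39

39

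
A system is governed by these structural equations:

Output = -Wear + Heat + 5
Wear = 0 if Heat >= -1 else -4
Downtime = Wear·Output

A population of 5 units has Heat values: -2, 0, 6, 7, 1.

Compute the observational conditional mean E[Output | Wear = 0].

E[Output|Wear=0] averages over only the 4 units with Wear=0 (Heat = 0, 6, 7, 1): Output = 5, 11, 12, 6, mean 8.5.

8.5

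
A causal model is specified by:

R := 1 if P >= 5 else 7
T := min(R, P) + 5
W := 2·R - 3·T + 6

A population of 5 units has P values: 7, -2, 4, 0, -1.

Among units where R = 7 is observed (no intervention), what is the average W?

Observing R=7 restricts to units where R's equation naturally yields 7: P ∈ {-2, 4, 0, -1}. In that subpopulation W = 11, -7, 5, 8, mean 4.25.

4.25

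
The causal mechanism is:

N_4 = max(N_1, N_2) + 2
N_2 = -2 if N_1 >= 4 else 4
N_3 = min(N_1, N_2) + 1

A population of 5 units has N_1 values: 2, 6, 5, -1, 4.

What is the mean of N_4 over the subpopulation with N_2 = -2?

7

Observing N_2=-2 restricts to units where N_2's equation naturally yields -2: N_1 ∈ {6, 5, 4}. In that subpopulation N_4 = 8, 7, 6, mean 7.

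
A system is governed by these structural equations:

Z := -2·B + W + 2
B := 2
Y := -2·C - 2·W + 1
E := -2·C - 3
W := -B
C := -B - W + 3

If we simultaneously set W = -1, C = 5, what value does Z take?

Setting W = -1, C = 5 by intervention discards those variables' equations.
Z = -2·B + W + 2  [with B=2, W=-1]  = -3

-3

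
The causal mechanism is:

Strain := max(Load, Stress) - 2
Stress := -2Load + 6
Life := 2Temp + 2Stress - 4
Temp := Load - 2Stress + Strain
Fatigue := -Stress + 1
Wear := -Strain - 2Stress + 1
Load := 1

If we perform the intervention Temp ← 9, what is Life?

The intervention breaks the incoming arrows to Temp: Temp := Load - 2Stress + Strain no longer applies, and Temp = 9.
Stress = -2Load + 6  [with Load=1]  = 4
Life = 2Temp + 2Stress - 4  [with Temp=9, Stress=4]  = 22

22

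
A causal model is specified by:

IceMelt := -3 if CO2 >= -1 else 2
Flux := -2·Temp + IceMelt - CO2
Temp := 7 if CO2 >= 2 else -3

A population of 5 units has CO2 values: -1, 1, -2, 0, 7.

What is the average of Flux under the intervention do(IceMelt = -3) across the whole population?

-2

The intervention sets IceMelt=-3 in all 5 units regardless of CO2. Recomputing Flux per unit gives 4, 2, 5, 3, -24; average -2.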